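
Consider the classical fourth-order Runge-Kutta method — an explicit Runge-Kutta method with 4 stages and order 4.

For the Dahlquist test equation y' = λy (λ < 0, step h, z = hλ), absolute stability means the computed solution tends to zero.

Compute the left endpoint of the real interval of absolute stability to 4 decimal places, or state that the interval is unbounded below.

z* = -2.7853.

Test eqn y'=λy, z=hλ:
  order 4, 4-stage ⇒ R(z)=1+z+z^2/2+z^3/6+z^4/24
  (e.g. R(-1.07)=0.35289, |R|=0.35289)

Find x<0 with |R(x)|<1.
x=-1.07: |R|=0.3529
|R(-2.01)|=0.3367 |R(-1.19)|=0.3207 |R(-1.05)|=0.3590
Bisect:
  x_lo=-3.2704 |R|=2.0140  x_hi=-0.1822 |R|=0.8334
  mid=-1.72630 |R|=0.27637 →hi
  mid=-2.49835 |R|=0.64682 →hi
  mid=-2.88437 |R|=1.15995 →lo
  mid=-2.69136 |R|=0.86737 →hi
  mid=-2.78787 |R|=1.00389 →lo
  mid=-2.73961 |R|=0.93329 →hi
  mid=-2.76374 |R|=0.96799 →hi
  mid=-2.77580 |R|=0.98579 →hi
  ...
  [-2.78542,-2.78523] ⇒ x*=-2.7853
Interval (-2.7853, 0).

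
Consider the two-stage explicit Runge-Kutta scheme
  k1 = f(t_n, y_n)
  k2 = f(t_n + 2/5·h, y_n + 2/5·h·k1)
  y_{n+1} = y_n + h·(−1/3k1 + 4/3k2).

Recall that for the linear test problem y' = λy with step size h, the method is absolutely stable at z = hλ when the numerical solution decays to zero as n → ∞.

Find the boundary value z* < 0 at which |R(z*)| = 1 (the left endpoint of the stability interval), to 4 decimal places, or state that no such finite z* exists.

With y'=λy (z=hλ):
  k1=λy_n ⇒ h·k1=z·y_n;  k2=λ(1+2/5z)y_n ⇒ h·k2=z(1+2/5z)y_n
  y_{n+1}/y_n = 1 − 1/3z + 4/3z(1+2/5z) = 1 + z + 8/15z²
  so R(z) = 1 + z + 8/15z².

Find x<0 with |R(x)|<1.
x=-0.67: |R|=0.5694
R=1: x+8/15x²=0 ⇒ x=−15/8=-1.8750; min R=1−1/(4·8/15)=0.5312>−1
Confirm numerically:
  x=-1.774: |R|=0.90444 <1
  x=-1.156: |R|=0.55671 <1
  x=-1.097: |R|=0.54482 <1
  x=-2.417: |R|=1.69867 >1
  x=-2.220: |R|=1.40848 >1
  x=-2.181: |R|=1.35594 >1
So |R|<1 on (-1.8750, 0).

z* = -1.8750.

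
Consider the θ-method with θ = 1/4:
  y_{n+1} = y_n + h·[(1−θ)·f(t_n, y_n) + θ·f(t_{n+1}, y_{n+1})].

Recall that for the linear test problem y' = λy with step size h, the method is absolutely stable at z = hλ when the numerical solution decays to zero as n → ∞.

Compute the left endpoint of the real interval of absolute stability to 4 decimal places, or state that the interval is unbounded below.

z* = -4.0000.

With y'=λy (z=hλ):
  y_{n+1} = y_n + z·[3/4·y_n + 1/4·y_{n+1}] ⇒ (1 − 1/4z)y_{n+1} = (1 + 3/4z)y_n
  Hence R(z) = (1 + 3/4z)/(1 − 1/4z).

Find x<0 with |R(x)|<1.
x=-0.66: |R|=0.4335
R=−1: 1+3/4x = −1+1/4x ⇒ -1/2x=2 ⇒ x=2/(-1/2)=-4.0000
Confirm numerically:
  x=-3.860: |R|=0.96438 <1
  x=-3.608: |R|=0.89695 <1
  x=-1.610: |R|=0.14795 <1
  x=-4.242: |R|=1.05872 >1
  x=-4.100: |R|=1.02469 >1
Interval (-4.0000, 0).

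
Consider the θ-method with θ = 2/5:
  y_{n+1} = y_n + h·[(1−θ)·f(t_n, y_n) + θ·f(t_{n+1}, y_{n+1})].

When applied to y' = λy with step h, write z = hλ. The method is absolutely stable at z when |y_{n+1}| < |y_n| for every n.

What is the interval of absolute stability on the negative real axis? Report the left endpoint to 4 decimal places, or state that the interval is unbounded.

On y'=λy, z=hλ:
  y_{n+1} = y_n + z·[3/5·y_n + 2/5·y_{n+1}] ⇒ (1 − 2/5z)y_{n+1} = (1 + 3/5z)y_n
  R(z) = (1 + 3/5z)/(1 − 2/5z).

Need |R(x)|<1, x<0.
x=-0.7: |R|=0.4531
R=−1: 1+3/5x = −1+2/5x ⇒ -1/5x=2 ⇒ x=2/(-1/5)=-10.0000
Confirm numerically:
  x=-9.917: |R|=0.99666 <1
  x=-4.724: |R|=0.63483 <1
  x=-4.525: |R|=0.61032 <1
  x=-4.288: |R|=0.57926 <1
  x=-10.532: |R|=1.02041 >1
  x=-10.214: |R|=1.00842 >1
Stable set (-10.0000, 0).

(-10.0000, 0).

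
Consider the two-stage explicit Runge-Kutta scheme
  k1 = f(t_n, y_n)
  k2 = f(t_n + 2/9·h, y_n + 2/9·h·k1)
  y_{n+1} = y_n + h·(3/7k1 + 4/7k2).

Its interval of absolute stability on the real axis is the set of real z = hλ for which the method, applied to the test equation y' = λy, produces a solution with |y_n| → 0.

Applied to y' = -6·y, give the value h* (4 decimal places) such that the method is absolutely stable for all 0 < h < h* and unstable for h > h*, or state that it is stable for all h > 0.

(-7.8750,0); λ=-6 ⇒ h* = (63/8)/6 = 1.3125.

With y'=λy (z=hλ):
  k1=λy_n ⇒ h·k1=z·y_n;  k2=λ(1+2/9z)y_n ⇒ h·k2=z(1+2/9z)y_n
  y_{n+1}/y_n = 1 + 3/7z + 4/7z(1+2/9z) = 1 + z + 8/63z²
  R(z) = 1 + z + 8/63z².

Find x<0 with |R(x)|<1.
x=-0.74: |R|=0.3295
R=1: x+8/63x²=0 ⇒ x=−63/8=-7.8750; min R=1−1/(4·8/63)=-0.9688>−1
Confirm numerically:
  x=-7.340: |R|=0.50135 <1
  x=-5.904: |R|=0.47769 <1
  x=-3.611: |R|=0.95521 <1
  x=-8.135: |R|=1.26858 >1
  x=-8.064: |R|=1.19354 >1
  x=-7.979: |R|=1.10537 >1
Stable set (-7.8750, 0).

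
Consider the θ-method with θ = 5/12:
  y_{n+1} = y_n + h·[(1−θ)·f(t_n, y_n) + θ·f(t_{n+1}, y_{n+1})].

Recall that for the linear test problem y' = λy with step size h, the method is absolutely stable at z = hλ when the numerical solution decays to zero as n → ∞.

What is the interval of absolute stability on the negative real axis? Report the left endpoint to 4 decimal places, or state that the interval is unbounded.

(-12.0000, 0).

With y'=λy (z=hλ):
  y_{n+1} = y_n + z·[7/12·y_n + 5/12·y_{n+1}] ⇒ (1 − 5/12z)y_{n+1} = (1 + 7/12z)y_n
  ⇒ R(z) = (1 + 7/12z)/(1 − 5/12z).

Find x<0 with |R(x)|<1.
x=-0.84: |R|=0.3778
R=−1: 1+7/12x = −1+5/12x ⇒ -1/6x=2 ⇒ x=2/(-1/6)=-12.0000
Confirm numerically:
  x=-11.217: |R|=0.97700 <1
  x=-8.768: |R|=0.88424 <1
  x=-7.952: |R|=0.84359 <1
  x=-12.443: |R|=1.01194 >1
  x=-12.332: |R|=1.00901 >1
So |R|<1 on (-12.0000, 0).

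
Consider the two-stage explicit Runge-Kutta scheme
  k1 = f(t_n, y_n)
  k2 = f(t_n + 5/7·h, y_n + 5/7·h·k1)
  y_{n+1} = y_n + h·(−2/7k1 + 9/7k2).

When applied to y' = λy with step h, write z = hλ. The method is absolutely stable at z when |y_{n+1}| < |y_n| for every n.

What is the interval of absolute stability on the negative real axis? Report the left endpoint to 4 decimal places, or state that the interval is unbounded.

z∈(-1.0889,0).

Set f=λy, z=hλ:
  k1=λy_n ⇒ h·k1=z·y_n;  k2=λ(1+5/7z)y_n ⇒ h·k2=z(1+5/7z)y_n
  y_{n+1}/y_n = 1 − 2/7z + 9/7z(1+5/7z) = 1 + z + 45/49z²
  ⇒ R(z) = 1 + z + 45/49z².

Need |R(x)|<1, x<0.
x=-0.87: |R|=0.8251
R=1: x+45/49x²=0 ⇒ x=−49/45=-1.0889; min R=1−1/(4·45/49)=0.7278>−1
Confirm numerically:
  x=-1.049: |R|=0.96157 <1
  x=-0.799: |R|=0.78729 <1
  x=-0.790: |R|=0.78315 <1
  x=-1.661: |R|=1.87270 >1
  x=-1.285: |R|=1.23143 >1
Stable set (-1.0889, 0).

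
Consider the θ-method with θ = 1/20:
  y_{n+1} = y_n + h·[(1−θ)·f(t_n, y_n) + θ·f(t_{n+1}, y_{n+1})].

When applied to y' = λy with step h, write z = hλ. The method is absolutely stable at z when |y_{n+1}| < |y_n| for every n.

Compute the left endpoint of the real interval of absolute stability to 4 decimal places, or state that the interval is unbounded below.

With y'=λy (z=hλ):
  y_{n+1} = y_n + z·[19/20·y_n + 1/20·y_{n+1}] ⇒ (1 − 1/20z)y_{n+1} = (1 + 19/20z)y_n
  Hence R(z) = (1 + 19/20z)/(1 − 1/20z).

Solve |R(x)|<1 on ℝ⁻.
x=-0.96: |R|=0.0840
R=−1: 1+19/20x = −1+1/20x ⇒ -9/10x=2 ⇒ x=2/(-9/10)=-2.2222
Confirm numerically:
  x=-2.013: |R|=0.82892 <1
  x=-1.956: |R|=0.78175 <1
  x=-1.858: |R|=0.70006 <1
  x=-0.997: |R|=0.05034 <1
  x=-2.619: |R|=1.31575 >1
  x=-2.488: |R|=1.21274 >1
Stable set (-2.2222, 0).

z* = -2.2222.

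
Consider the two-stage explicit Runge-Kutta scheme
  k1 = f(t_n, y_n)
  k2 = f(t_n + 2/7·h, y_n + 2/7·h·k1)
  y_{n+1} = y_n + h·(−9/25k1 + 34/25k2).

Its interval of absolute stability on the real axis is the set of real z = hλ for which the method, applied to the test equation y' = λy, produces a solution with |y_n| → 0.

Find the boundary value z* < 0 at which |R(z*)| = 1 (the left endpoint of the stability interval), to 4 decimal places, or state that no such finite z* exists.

z* = -2.5735.

Test eqn y'=λy, z=hλ:
  k1=λy_n ⇒ h·k1=z·y_n;  k2=λ(1+2/7z)y_n ⇒ h·k2=z(1+2/7z)y_n
  y_{n+1}/y_n = 1 − 9/25z + 34/25z(1+2/7z) = 1 + z + 68/175z²
  so R(z) = 1 + z + 68/175z².

Need |R(x)|<1, x<0.
x=-0.53: |R|=0.5791
R=1: x+68/175x²=0 ⇒ x=−175/68=-2.5735; min R=1−1/(4·68/175)=0.3566>−1
Confirm numerically:
  x=-2.541: |R|=0.96788 <1
  x=-2.125: |R|=0.62964 <1
  x=-1.354: |R|=0.35837 <1
  x=-3.057: |R|=1.57430 >1
  x=-2.786: |R|=1.23001 >1
Interval (-2.5735, 0).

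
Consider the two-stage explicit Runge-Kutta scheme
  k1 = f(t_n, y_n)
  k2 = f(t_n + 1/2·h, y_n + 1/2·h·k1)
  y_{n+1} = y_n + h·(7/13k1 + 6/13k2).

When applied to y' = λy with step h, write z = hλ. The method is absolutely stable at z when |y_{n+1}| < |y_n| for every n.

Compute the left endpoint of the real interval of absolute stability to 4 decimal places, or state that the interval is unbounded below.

Set f=λy, z=hλ:
  k1=λy_n ⇒ h·k1=z·y_n;  k2=λ(1+1/2z)y_n ⇒ h·k2=z(1+1/2z)y_n
  y_{n+1}/y_n = 1 + 7/13z + 6/13z(1+1/2z) = 1 + z + 3/13z²
  so R(z) = 1 + z + 3/13z².

Need |R(x)|<1, x<0.
x=-0.47: |R|=0.5810
R=1: x+3/13x²=0 ⇒ x=−13/3=-4.3333; min R=1−1/(4·3/13)=-0.0833>−1
Confirm numerically:
  x=-4.069: |R|=0.75179 <1
  x=-3.380: |R|=0.25640 <1
  x=-2.712: |R|=0.01471 <1
  x=-1.879: |R|=0.06424 <1
  x=-4.904: |R|=1.64582 >1
  x=-4.779: |R|=1.49150 >1
Stable set (-4.3333, 0).

z* = -4.3333.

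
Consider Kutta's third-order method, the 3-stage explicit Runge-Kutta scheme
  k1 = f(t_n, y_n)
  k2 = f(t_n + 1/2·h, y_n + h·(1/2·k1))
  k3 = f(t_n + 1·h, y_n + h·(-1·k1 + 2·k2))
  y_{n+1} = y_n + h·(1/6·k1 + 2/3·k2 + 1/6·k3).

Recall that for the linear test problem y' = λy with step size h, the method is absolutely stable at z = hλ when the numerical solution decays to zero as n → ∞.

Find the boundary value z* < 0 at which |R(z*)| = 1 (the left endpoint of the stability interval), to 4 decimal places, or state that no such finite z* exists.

z* = -2.5127.

Test eqn y'=λy, z=hλ:
  order 3, 3-stage ⇒ R(z)=1+z+z^2/2+z^3/6
  (e.g. R(-1.57)=0.01747, |R|=0.01747)

Boundary: |R(x)|=1, x<0.
x=-1.57: |R|=0.0175
|R(-2.85)|=1.6469 |R(-1.84)|=0.1855 |R(-0.56)|=0.5675
Bisect:
  x_lo=-3.1630 |R|=2.4349  x_hi=-0.2750 |R|=0.7594
  mid=-1.71900 |R|=0.08812 →hi
  mid=-2.44102 |R|=0.88590 →hi
  mid=-2.80203 |R|=1.54298 →lo
  mid=-2.62153 |R|=1.18803 →lo
  mid=-2.53128 |R|=1.03073 →lo
  mid=-2.48615 |R|=0.95680 →hi
  mid=-2.50871 |R|=0.99338 →hi
  mid=-2.51999 |R|=1.01196 →lo
  mid=-2.51435 |R|=1.00265 →lo
  mid=-2.51153 |R|=0.99801 →hi
  ...
  [-2.51277,-2.51259] ⇒ x*=-2.5127
Stable set (-2.5127, 0).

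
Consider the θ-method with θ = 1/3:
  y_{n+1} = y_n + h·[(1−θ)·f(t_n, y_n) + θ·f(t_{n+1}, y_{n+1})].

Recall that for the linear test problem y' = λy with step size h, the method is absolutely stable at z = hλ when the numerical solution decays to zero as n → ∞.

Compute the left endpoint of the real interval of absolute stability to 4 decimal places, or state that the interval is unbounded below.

Set f=λy, z=hλ:
  y_{n+1} = y_n + z·[2/3·y_n + 1/3·y_{n+1}] ⇒ (1 − 1/3z)y_{n+1} = (1 + 2/3z)y_n
  Hence R(z) = (1 + 2/3z)/(1 − 1/3z).

Solve |R(x)|<1 on ℝ⁻.
x=-1.62: |R|=0.0519
R=−1: 1+2/3x = −1+1/3x ⇒ -1/3x=2 ⇒ x=2/(-1/3)=-6.0000
Confirm numerically:
  x=-5.953: |R|=0.99475 <1
  x=-4.674: |R|=0.82721 <1
  x=-4.053: |R|=0.72395 <1
  x=-6.468: |R|=1.04943 >1
  x=-6.463: |R|=1.04893 >1
  x=-6.406: |R|=1.04316 >1
So |R|<1 on (-6.0000, 0).

left endpoint -6.0000.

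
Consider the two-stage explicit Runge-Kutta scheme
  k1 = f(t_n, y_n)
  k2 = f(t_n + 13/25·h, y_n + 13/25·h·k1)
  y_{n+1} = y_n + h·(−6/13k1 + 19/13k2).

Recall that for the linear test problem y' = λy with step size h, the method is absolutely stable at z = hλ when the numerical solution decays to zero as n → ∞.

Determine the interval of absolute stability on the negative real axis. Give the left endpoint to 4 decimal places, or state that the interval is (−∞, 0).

(-1.3158, 0).

With y'=λy (z=hλ):
  k1=λy_n ⇒ h·k1=z·y_n;  k2=λ(1+13/25z)y_n ⇒ h·k2=z(1+13/25z)y_n
  y_{n+1}/y_n = 1 − 6/13z + 19/13z(1+13/25z) = 1 + z + 19/25z²
  so R(z) = 1 + z + 19/25z².

Boundary: |R(x)|=1, x<0.
x=-1.77: |R|=1.6110
R=1: x+19/25x²=0 ⇒ x=−25/19=-1.3158; min R=1−1/(4·19/25)=0.6711>−1
Confirm numerically:
  x=-0.881: |R|=0.70888 <1
  x=-0.600: |R|=0.67360 <1
  x=-0.527: |R|=0.68407 <1
  x=-1.605: |R|=1.35278 >1
  x=-1.576: |R|=1.31167 >1
  x=-1.434: |R|=1.12883 >1
Interval (-1.3158, 0).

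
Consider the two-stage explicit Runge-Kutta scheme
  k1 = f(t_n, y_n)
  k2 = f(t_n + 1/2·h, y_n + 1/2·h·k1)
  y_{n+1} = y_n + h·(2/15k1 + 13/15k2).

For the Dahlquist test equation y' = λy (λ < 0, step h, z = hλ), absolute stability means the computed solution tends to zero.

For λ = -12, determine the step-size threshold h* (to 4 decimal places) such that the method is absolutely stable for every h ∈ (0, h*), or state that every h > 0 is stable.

With y'=λy (z=hλ):
  k1=λy_n ⇒ h·k1=z·y_n;  k2=λ(1+1/2z)y_n ⇒ h·k2=z(1+1/2z)y_n
  y_{n+1}/y_n = 1 + 2/15z + 13/15z(1+1/2z) = 1 + z + 13/30z²
  R(z) = 1 + z + 13/30z².

Boundary: |R(x)|=1, x<0.
x=-1.33: |R|=0.4365
R=1: x+13/30x²=0 ⇒ x=−30/13=-2.3077; min R=1−1/(4·13/30)=0.4231>−1
Confirm numerically:
  x=-1.735: |R|=0.56943 <1
  x=-1.647: |R|=0.52846 <1
  x=-1.307: |R|=0.43324 <1
  x=-2.647: |R|=1.38920 >1
  x=-2.631: |R|=1.36860 >1
Interval (-2.3077, 0).

(-2.3077,0); λ=-12 ⇒ h* = (30/13)/12 = 0.1923.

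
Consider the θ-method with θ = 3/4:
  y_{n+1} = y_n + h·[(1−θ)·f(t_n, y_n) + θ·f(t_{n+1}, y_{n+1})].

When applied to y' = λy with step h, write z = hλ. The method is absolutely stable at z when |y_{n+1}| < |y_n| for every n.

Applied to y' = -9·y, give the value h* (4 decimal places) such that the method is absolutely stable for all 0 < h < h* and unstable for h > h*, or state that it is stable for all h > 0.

On y'=λy, z=hλ:
  y_{n+1} = y_n + z·[1/4·y_n + 3/4·y_{n+1}] ⇒ (1 − 3/4z)y_{n+1} = (1 + 1/4z)y_n
  ⇒ R(z) = (1 + 1/4z)/(1 − 3/4z).

Find x<0 with |R(x)|<1.
x=-0.68: |R|=0.5497
x=-2: |R|=0.2000
x=-10: |R|=0.1765
x=-100: |R|=0.3158
θ=3/4≥1/2 ⇒ |1+1/4x|<|1−3/4x| ∀x<0 ⇒ stable on all of ℝ⁻.

(−∞, 0) — no finite endpoint. Any h>0 works for λ=-9.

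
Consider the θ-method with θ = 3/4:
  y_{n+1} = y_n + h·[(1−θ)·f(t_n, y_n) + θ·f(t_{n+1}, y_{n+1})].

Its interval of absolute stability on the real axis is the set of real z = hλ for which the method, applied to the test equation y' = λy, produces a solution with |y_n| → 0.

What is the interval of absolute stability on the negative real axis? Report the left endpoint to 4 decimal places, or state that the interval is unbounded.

Test eqn y'=λy, z=hλ:
  y_{n+1} = y_n + z·[1/4·y_n + 3/4·y_{n+1}] ⇒ (1 − 3/4z)y_{n+1} = (1 + 1/4z)y_n
  R(z) = (1 + 1/4z)/(1 − 3/4z).

Need |R(x)|<1, x<0.
x=-0.77: |R|=0.5119
x=-2: |R|=0.2000
x=-10: |R|=0.1765
x=-100: |R|=0.3158
θ=3/4≥1/2 ⇒ |1+1/4x|<|1−3/4x| ∀x<0 ⇒ interval (−∞,0).

(−∞, 0) — no finite endpoint.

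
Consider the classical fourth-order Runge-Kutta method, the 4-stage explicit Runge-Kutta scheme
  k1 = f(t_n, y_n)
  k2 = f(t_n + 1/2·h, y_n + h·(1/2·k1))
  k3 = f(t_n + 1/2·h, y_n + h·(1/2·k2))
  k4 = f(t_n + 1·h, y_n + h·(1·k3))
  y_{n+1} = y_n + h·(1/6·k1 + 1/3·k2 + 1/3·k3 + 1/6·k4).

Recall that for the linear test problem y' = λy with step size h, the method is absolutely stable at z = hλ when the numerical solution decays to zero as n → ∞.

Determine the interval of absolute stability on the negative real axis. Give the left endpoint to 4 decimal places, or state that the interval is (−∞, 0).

On y'=λy, z=hλ:
  order 4, 4-stage ⇒ R(z)=1+z+z^2/2+z^3/6+z^4/24
  (e.g. R(-0.41)=0.66374, |R|=0.66374)

Find x<0 with |R(x)|<1.
x=-0.41: |R|=0.6637
|R(-2.59)|=0.7433 |R(-1.61)|=0.2705 |R(-1.26)|=0.3054
Bisect:
  x_lo=-3.1087 |R|=1.6076  x_hi=-0.2966 |R|=0.7434
  mid=-1.70263 |R|=0.27437 →hi
  mid=-2.40566 |R|=0.56308 →hi
  mid=-2.75717 |R|=0.95842 →hi
  mid=-2.93292 |R|=1.24637 →lo
  mid=-2.84505 |R|=1.09389 →lo
  mid=-2.80111 |R|=1.02410 →lo
  mid=-2.77914 |R|=0.99076 →hi
  ...
  [-2.78532,-2.78514] ⇒ x*=-2.7853
Interval (-2.7853, 0).

z∈(-2.7853,0).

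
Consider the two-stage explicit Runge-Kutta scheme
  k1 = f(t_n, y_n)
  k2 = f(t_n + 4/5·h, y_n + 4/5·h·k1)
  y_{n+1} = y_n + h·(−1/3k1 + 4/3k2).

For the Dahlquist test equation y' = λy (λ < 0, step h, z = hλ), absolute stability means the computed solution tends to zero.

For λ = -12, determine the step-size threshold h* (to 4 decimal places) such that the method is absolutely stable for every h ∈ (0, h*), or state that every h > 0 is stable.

Test eqn y'=λy, z=hλ:
  k1=λy_n ⇒ h·k1=z·y_n;  k2=λ(1+4/5z)y_n ⇒ h·k2=z(1+4/5z)y_n
  y_{n+1}/y_n = 1 − 1/3z + 4/3z(1+4/5z) = 1 + z + 16/15z²
  Hence R(z) = 1 + z + 16/15z².

Need |R(x)|<1, x<0.
x=-1.77: |R|=2.5718
R=1: x+16/15x²=0 ⇒ x=−15/16=-0.9375; min R=1−1/(4·16/15)=0.7656>−1
Confirm numerically:
  x=-0.766: |R|=0.85987 <1
  x=-0.650: |R|=0.80067 <1
  x=-0.386: |R|=0.77293 <1
  x=-1.204: |R|=1.34226 >1
  x=-1.010: |R|=1.07811 >1
Stable set (-0.9375, 0).

(-0.9375,0); λ=-12 ⇒ h* = (15/16)/12 = 0.0781.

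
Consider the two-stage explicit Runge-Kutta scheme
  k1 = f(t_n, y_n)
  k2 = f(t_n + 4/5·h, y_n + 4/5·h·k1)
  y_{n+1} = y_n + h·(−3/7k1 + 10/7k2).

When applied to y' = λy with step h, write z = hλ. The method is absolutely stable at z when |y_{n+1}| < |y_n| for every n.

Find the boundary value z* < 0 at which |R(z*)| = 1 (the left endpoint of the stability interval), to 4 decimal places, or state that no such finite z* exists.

Test eqn y'=λy, z=hλ:
  k1=λy_n ⇒ h·k1=z·y_n;  k2=λ(1+4/5z)y_n ⇒ h·k2=z(1+4/5z)y_n
  y_{n+1}/y_n = 1 − 3/7z + 10/7z(1+4/5z) = 1 + z + 8/7z²
  R(z) = 1 + z + 8/7z².

Solve |R(x)|<1 on ℝ⁻.
x=-0.41: |R|=0.7821
R=1: x+8/7x²=0 ⇒ x=−7/8=-0.8750; min R=1−1/(4·8/7)=0.7812>−1
Confirm numerically:
  x=-0.783: |R|=0.91767 <1
  x=-0.663: |R|=0.83936 <1
  x=-0.407: |R|=0.78231 <1
  x=-0.983: |R|=1.12133 >1
  x=-0.947: |R|=1.07792 >1
So |R|<1 on (-0.8750, 0).

left endpoint -0.8750.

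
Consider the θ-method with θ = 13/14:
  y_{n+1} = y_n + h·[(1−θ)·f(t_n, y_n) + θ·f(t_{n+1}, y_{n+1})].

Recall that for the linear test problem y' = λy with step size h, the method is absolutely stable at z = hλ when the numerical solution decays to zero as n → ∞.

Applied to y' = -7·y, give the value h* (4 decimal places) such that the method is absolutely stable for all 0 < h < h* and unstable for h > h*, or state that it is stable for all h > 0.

interval (−∞, 0). Any h>0 works for λ=-7.

Test eqn y'=λy, z=hλ:
  y_{n+1} = y_n + z·[1/14·y_n + 13/14·y_{n+1}] ⇒ (1 − 13/14z)y_{n+1} = (1 + 1/14z)y_n
  R(z) = (1 + 1/14z)/(1 − 13/14z).

Find x<0 with |R(x)|<1.
x=-1.16: |R|=0.4415
x=-2: |R|=0.3000
x=-10: |R|=0.0278
x=-100: |R|=0.0654
θ=13/14≥1/2 ⇒ |1+1/14x|<|1−13/14x| ∀x<0 ⇒ unbounded interval.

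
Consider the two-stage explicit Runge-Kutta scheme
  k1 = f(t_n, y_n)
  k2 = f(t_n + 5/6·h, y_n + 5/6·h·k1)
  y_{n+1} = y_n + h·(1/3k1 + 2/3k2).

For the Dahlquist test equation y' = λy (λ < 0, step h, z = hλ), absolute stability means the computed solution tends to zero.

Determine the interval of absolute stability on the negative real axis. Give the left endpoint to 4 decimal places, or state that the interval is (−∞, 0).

On y'=λy, z=hλ:
  k1=λy_n ⇒ h·k1=z·y_n;  k2=λ(1+5/6z)y_n ⇒ h·k2=z(1+5/6z)y_n
  y_{n+1}/y_n = 1 + 1/3z + 2/3z(1+5/6z) = 1 + z + 5/9z²
  Hence R(z) = 1 + z + 5/9z².

Solve |R(x)|<1 on ℝ⁻.
x=-0.52: |R|=0.6302
R=1: x+5/9x²=0 ⇒ x=−9/5=-1.8000; min R=1−1/(4·5/9)=0.5500>−1
Confirm numerically:
  x=-1.657: |R|=0.86836 <1
  x=-1.520: |R|=0.76356 <1
  x=-1.389: |R|=0.68285 <1
  x=-0.789: |R|=0.55685 <1
  x=-2.262: |R|=1.58058 >1
  x=-2.078: |R|=1.32094 >1
  x=-1.878: |R|=1.08138 >1
Stable set (-1.8000, 0).

z∈(-1.8000,0).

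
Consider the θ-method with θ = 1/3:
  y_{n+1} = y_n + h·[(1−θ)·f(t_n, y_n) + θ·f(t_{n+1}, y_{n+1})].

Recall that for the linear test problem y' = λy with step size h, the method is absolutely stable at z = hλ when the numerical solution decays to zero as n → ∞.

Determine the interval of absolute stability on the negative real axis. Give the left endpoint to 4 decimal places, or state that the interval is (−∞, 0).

Set f=λy, z=hλ:
  y_{n+1} = y_n + z·[2/3·y_n + 1/3·y_{n+1}] ⇒ (1 − 1/3z)y_{n+1} = (1 + 2/3z)y_n
  so R(z) = (1 + 2/3z)/(1 − 1/3z).

Boundary: |R(x)|=1, x<0.
x=-1.06: |R|=0.2167
R=−1: 1+2/3x = −1+1/3x ⇒ -1/3x=2 ⇒ x=2/(-1/3)=-6.0000
Confirm numerically:
  x=-5.808: |R|=0.97820 <1
  x=-3.967: |R|=0.70820 <1
  x=-2.744: |R|=0.43315 <1
  x=-6.272: |R|=1.02934 >1
  x=-6.219: |R|=1.02376 >1
Stable set (-6.0000, 0).

(-6.0000, 0).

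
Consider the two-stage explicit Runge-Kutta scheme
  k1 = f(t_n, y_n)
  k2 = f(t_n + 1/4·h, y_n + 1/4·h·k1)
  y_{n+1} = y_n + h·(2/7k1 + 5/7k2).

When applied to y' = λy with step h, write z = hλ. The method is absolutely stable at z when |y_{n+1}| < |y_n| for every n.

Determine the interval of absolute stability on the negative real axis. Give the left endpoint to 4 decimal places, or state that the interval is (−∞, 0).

On y'=λy, z=hλ:
  k1=λy_n ⇒ h·k1=z·y_n;  k2=λ(1+1/4z)y_n ⇒ h·k2=z(1+1/4z)y_n
  y_{n+1}/y_n = 1 + 2/7z + 5/7z(1+1/4z) = 1 + z + 5/28z²
  so R(z) = 1 + z + 5/28z².

Solve |R(x)|<1 on ℝ⁻.
x=-0.6: |R|=0.4643
R=1: x+5/28x²=0 ⇒ x=−28/5=-5.6000; min R=1−1/(4·5/28)=-0.4000>−1
Confirm numerically:
  x=-4.084: |R|=0.10560 <1
  x=-3.864: |R|=0.19784 <1
  x=-3.546: |R|=0.30062 <1
  x=-6.172: |R|=1.63043 >1
  x=-5.778: |R|=1.18366 >1
So |R|<1 on (-5.6000, 0).

z∈(-5.6000,0).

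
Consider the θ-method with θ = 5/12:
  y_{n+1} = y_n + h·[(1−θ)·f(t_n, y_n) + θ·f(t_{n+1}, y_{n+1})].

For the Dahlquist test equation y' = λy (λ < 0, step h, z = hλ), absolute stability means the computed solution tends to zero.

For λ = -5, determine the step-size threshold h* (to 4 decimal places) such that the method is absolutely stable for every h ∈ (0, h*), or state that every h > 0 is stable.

(-12.0000,0); λ=-5 ⇒ h* = (12)/5 = 2.4000.

On y'=λy, z=hλ:
  y_{n+1} = y_n + z·[7/12·y_n + 5/12·y_{n+1}] ⇒ (1 − 5/12z)y_{n+1} = (1 + 7/12z)y_n
  Hence R(z) = (1 + 7/12z)/(1 − 5/12z).

Boundary: |R(x)|=1, x<0.
x=-1.47: |R|=0.0884
R=−1: 1+7/12x = −1+5/12x ⇒ -1/6x=2 ⇒ x=2/(-1/6)=-12.0000
Confirm numerically:
  x=-9.573: |R|=0.91892 <1
  x=-8.249: |R|=0.85910 <1
  x=-6.003: |R|=0.71453 <1
  x=-12.589: |R|=1.01572 >1
  x=-12.441: |R|=1.01189 >1
  x=-12.320: |R|=1.00870 >1
Interval (-12.0000, 0).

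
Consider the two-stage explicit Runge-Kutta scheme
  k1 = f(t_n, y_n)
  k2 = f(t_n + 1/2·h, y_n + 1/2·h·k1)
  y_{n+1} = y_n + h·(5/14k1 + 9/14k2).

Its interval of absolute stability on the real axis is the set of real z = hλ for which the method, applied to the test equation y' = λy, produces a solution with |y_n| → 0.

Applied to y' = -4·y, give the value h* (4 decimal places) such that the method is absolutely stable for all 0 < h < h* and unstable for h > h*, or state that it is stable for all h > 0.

(-3.1111,0); λ=-4 ⇒ h* = (28/9)/4 = 0.7778.

Set f=λy, z=hλ:
  k1=λy_n ⇒ h·k1=z·y_n;  k2=λ(1+1/2z)y_n ⇒ h·k2=z(1+1/2z)y_n
  y_{n+1}/y_n = 1 + 5/14z + 9/14z(1+1/2z) = 1 + z + 9/28z²
  ⇒ R(z) = 1 + z + 9/28z².

Solve |R(x)|<1 on ℝ⁻.
x=-1.3: |R|=0.2432
R=1: x+9/28x²=0 ⇒ x=−28/9=-3.1111; min R=1−1/(4·9/28)=0.2222>−1
Confirm numerically:
  x=-2.722: |R|=0.65956 <1
  x=-2.334: |R|=0.41700 <1
  x=-2.115: |R|=0.32282 <1
  x=-3.581: |R|=1.54086 >1
  x=-3.335: |R|=1.24000 >1
Interval (-3.1111, 0).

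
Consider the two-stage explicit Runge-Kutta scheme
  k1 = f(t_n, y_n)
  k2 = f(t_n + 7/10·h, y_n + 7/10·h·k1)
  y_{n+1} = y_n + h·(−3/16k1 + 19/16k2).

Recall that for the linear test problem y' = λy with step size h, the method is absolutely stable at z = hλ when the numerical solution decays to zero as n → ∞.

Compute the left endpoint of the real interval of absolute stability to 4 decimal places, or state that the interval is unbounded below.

left endpoint -1.2030.

Test eqn y'=λy, z=hλ:
  k1=λy_n ⇒ h·k1=z·y_n;  k2=λ(1+7/10z)y_n ⇒ h·k2=z(1+7/10z)y_n
  y_{n+1}/y_n = 1 − 3/16z + 19/16z(1+7/10z) = 1 + z + 133/160z²
  Hence R(z) = 1 + z + 133/160z².

Boundary: |R(x)|=1, x<0.
x=-1.23: |R|=1.0276
R=1: x+133/160x²=0 ⇒ x=−160/133=-1.2030; min R=1−1/(4·133/160)=0.6992>−1
Confirm numerically:
  x=-0.782: |R|=0.72633 <1
  x=-0.731: |R|=0.71319 <1
  x=-0.657: |R|=0.70181 <1
  x=-0.633: |R|=0.70007 <1
  x=-1.691: |R|=1.68594 >1
  x=-1.292: |R|=1.09558 >1
Interval (-1.2030, 0).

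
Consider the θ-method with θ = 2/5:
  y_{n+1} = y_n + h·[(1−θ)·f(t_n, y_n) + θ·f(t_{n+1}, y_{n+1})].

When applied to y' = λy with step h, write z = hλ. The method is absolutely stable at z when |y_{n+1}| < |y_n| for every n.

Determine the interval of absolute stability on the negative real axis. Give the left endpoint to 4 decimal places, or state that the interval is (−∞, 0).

z∈(-10.0000,0).

With y'=λy (z=hλ):
  y_{n+1} = y_n + z·[3/5·y_n + 2/5·y_{n+1}] ⇒ (1 − 2/5z)y_{n+1} = (1 + 3/5z)y_n
  ⇒ R(z) = (1 + 3/5z)/(1 − 2/5z).

Need |R(x)|<1, x<0.
x=-1.62: |R|=0.0170
R=−1: 1+3/5x = −1+2/5x ⇒ -1/5x=2 ⇒ x=2/(-1/5)=-10.0000
Confirm numerically:
  x=-9.674: |R|=0.98661 <1
  x=-7.982: |R|=0.90374 <1
  x=-4.606: |R|=0.62046 <1
  x=-4.328: |R|=0.58465 <1
  x=-10.389: |R|=1.01509 >1
  x=-10.186: |R|=1.00733 >1
Interval (-10.0000, 0).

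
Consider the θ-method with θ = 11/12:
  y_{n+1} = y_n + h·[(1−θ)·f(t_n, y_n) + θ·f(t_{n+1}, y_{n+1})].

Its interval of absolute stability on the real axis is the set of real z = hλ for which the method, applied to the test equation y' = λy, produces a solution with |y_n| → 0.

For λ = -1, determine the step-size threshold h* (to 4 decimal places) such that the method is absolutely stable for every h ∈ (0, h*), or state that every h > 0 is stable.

interval (−∞, 0). Any h>0 works for λ=-1.

With y'=λy (z=hλ):
  y_{n+1} = y_n + z·[1/12·y_n + 11/12·y_{n+1}] ⇒ (1 − 11/12z)y_{n+1} = (1 + 1/12z)y_n
  Hence R(z) = (1 + 1/12z)/(1 − 11/12z).

Need |R(x)|<1, x<0.
x=-1.4: |R|=0.3869
x=-2: |R|=0.2941
x=-10: |R|=0.0164
x=-100: |R|=0.0791
θ=11/12≥1/2 ⇒ |1+1/12x|<|1−11/12x| ∀x<0 ⇒ interval (−∞,0).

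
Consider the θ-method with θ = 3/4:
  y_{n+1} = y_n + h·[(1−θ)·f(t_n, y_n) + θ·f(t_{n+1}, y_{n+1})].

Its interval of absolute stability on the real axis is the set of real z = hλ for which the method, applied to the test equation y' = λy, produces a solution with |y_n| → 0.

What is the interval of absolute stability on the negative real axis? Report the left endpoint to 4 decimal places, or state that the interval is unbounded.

interval (−∞, 0).

With y'=λy (z=hλ):
  y_{n+1} = y_n + z·[1/4·y_n + 3/4·y_{n+1}] ⇒ (1 − 3/4z)y_{n+1} = (1 + 1/4z)y_n
  so R(z) = (1 + 1/4z)/(1 − 3/4z).

Solve |R(x)|<1 on ℝ⁻.
x=-1.56: |R|=0.2811
x=-2: |R|=0.2000
x=-10: |R|=0.1765
x=-100: |R|=0.3158
θ=3/4≥1/2 ⇒ |1+1/4x|<|1−3/4x| ∀x<0 ⇒ stable on all of ℝ⁻.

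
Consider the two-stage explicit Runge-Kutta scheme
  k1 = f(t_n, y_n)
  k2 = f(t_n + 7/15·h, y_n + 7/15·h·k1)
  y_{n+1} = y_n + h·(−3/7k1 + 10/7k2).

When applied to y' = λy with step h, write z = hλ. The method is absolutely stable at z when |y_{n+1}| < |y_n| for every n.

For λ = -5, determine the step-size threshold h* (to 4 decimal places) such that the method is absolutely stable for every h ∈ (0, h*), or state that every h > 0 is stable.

Test eqn y'=λy, z=hλ:
  k1=λy_n ⇒ h·k1=z·y_n;  k2=λ(1+7/15z)y_n ⇒ h·k2=z(1+7/15z)y_n
  y_{n+1}/y_n = 1 − 3/7z + 10/7z(1+7/15z) = 1 + z + 2/3z²
  ⇒ R(z) = 1 + z + 2/3z².

Need |R(x)|<1, x<0.
x=-1.78: |R|=1.3323
R=1: x+2/3x²=0 ⇒ x=−3/2=-1.5000; min R=1−1/(4·2/3)=0.6250>−1
Confirm numerically:
  x=-1.089: |R|=0.70161 <1
  x=-0.905: |R|=0.64102 <1
  x=-0.699: |R|=0.62673 <1
  x=-0.658: |R|=0.63064 <1
  x=-2.079: |R|=1.80249 >1
  x=-2.071: |R|=1.78836 >1
  x=-1.812: |R|=1.37690 >1
So |R|<1 on (-1.5000, 0).

(-1.5000,0); λ=-5 ⇒ h* = (3/2)/5 = 0.3000.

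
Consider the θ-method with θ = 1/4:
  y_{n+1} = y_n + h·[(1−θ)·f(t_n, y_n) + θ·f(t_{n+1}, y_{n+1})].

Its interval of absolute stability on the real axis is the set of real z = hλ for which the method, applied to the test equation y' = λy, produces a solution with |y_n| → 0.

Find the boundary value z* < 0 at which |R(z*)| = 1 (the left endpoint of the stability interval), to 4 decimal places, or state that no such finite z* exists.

Test eqn y'=λy, z=hλ:
  y_{n+1} = y_n + z·[3/4·y_n + 1/4·y_{n+1}] ⇒ (1 − 1/4z)y_{n+1} = (1 + 3/4z)y_n
  so R(z) = (1 + 3/4z)/(1 − 1/4z).

Boundary: |R(x)|=1, x<0.
x=-0.67: |R|=0.4261
R=−1: 1+3/4x = −1+1/4x ⇒ -1/2x=2 ⇒ x=2/(-1/2)=-4.0000
Confirm numerically:
  x=-2.932: |R|=0.69186 <1
  x=-2.829: |R|=0.65705 <1
  x=-2.744: |R|=0.62752 <1
  x=-1.747: |R|=0.21594 <1
  x=-4.504: |R|=1.11853 >1
  x=-4.260: |R|=1.06295 >1
  x=-4.257: |R|=1.06225 >1
Interval (-4.0000, 0).

z* = -4.0000.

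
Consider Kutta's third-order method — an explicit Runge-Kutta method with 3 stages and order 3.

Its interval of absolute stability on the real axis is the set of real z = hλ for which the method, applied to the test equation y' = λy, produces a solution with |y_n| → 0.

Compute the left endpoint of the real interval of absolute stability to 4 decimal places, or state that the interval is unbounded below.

With y'=λy (z=hλ):
  order 3, 3-stage ⇒ R(z)=1+z+z^2/2+z^3/6
  (e.g. R(-1.3)=0.17883, |R|=0.17883)

Boundary: |R(x)|=1, x<0.
x=-1.3: |R|=0.1788
|R(-2.71)|=1.3550 |R(-1.9)|=0.2382 |R(-0.77)|=0.4504
Bisect:
  x_lo=-3.3528 |R|=3.0138  x_hi=-0.3531 |R|=0.7019
  mid=-1.85294 |R|=0.19656 →hi
  mid=-2.60287 |R|=1.15445 →lo
  mid=-2.22790 |R|=0.58918 →hi
  mid=-2.41539 |R|=0.84694 →hi
  mid=-2.50913 |R|=0.99406 →hi
  mid=-2.55600 |R|=1.07255 →lo
  mid=-2.53256 |R|=1.03288 →lo
  mid=-2.52085 |R|=1.01337 →lo
  ...
  [-2.51279,-2.51261] ⇒ x*=-2.5127
Stable set (-2.5127, 0).

z* = -2.5127.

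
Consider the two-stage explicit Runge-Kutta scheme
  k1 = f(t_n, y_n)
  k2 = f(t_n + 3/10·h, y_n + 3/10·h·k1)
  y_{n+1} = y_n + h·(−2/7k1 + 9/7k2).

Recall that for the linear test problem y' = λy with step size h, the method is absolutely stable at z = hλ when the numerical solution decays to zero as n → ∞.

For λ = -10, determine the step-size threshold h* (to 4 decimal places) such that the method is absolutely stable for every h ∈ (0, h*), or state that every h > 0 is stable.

(-2.5926,0); λ=-10 ⇒ h* = (70/27)/10 = 0.2593.

On y'=λy, z=hλ:
  k1=λy_n ⇒ h·k1=z·y_n;  k2=λ(1+3/10z)y_n ⇒ h·k2=z(1+3/10z)y_n
  y_{n+1}/y_n = 1 − 2/7z + 9/7z(1+3/10z) = 1 + z + 27/70z²
  R(z) = 1 + z + 27/70z².

Find x<0 with |R(x)|<1.
x=-0.44: |R|=0.6347
R=1: x+27/70x²=0 ⇒ x=−70/27=-2.5926; min R=1−1/(4·27/70)=0.3519>−1
Confirm numerically:
  x=-2.554: |R|=0.96198 <1
  x=-1.783: |R|=0.44322 <1
  x=-1.731: |R|=0.42474 <1
  x=-1.421: |R|=0.35785 <1
  x=-2.976: |R|=1.44011 >1
  x=-2.931: |R|=1.38258 >1
  x=-2.663: |R|=1.07232 >1
Stable set (-2.5926, 0).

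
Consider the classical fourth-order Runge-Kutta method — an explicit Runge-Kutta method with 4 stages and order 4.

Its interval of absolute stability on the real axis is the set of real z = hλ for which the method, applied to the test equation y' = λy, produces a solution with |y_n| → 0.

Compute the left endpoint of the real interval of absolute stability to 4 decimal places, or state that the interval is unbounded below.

Test eqn y'=λy, z=hλ:
  order 4, 4-stage ⇒ R(z)=1+z+z^2/2+z^3/6+z^4/24
  (e.g. R(-1.26)=0.30542, |R|=0.30542)

Boundary: |R(x)|=1, x<0.
x=-1.26: |R|=0.3054
|R(-3.01)|=1.3951 |R(-2.95)|=1.2781 |R(-0.59)|=0.5549
Bisect:
  x_lo=-3.5129 |R|=2.7774  x_hi=-0.3206 |R|=0.7257
  mid=-1.91674 |R|=0.30895 →hi
  mid=-2.71481 |R|=0.89883 →hi
  mid=-3.11385 |R|=1.61939 →lo
  mid=-2.91433 |R|=1.21262 →lo
  mid=-2.81457 |R|=1.04504 →lo
  mid=-2.76469 |R|=0.96938 →hi
  mid=-2.78963 |R|=1.00656 →lo
  mid=-2.77716 |R|=0.98781 →hi
  ...
  [-2.78534,-2.78515] ⇒ x*=-2.7853
So |R|<1 on (-2.7853, 0).

z* = -2.7853.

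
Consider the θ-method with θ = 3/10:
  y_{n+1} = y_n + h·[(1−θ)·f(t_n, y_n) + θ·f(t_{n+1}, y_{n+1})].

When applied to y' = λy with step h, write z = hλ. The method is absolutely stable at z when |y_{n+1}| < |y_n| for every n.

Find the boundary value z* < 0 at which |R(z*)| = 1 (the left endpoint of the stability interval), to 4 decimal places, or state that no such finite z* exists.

Set f=λy, z=hλ:
  y_{n+1} = y_n + z·[7/10·y_n + 3/10·y_{n+1}] ⇒ (1 − 3/10z)y_{n+1} = (1 + 7/10z)y_n
  R(z) = (1 + 7/10z)/(1 − 3/10z).

Solve |R(x)|<1 on ℝ⁻.
x=-1.39: |R|=0.0191
R=−1: 1+7/10x = −1+3/10x ⇒ -2/5x=2 ⇒ x=2/(-2/5)=-5.0000
Confirm numerically:
  x=-4.941: |R|=0.99049 <1
  x=-4.425: |R|=0.90118 <1
  x=-2.160: |R|=0.31068 <1
  x=-5.538: |R|=1.08086 >1
  x=-5.390: |R|=1.05961 >1
  x=-5.216: |R|=1.03369 >1
So |R|<1 on (-5.0000, 0).

z* = -5.0000.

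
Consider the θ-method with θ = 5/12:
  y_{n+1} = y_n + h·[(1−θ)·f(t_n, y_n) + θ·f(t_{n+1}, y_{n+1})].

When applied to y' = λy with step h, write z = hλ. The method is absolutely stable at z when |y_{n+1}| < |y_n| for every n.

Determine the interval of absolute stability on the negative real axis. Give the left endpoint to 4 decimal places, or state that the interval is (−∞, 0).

Set f=λy, z=hλ:
  y_{n+1} = y_n + z·[7/12·y_n + 5/12·y_{n+1}] ⇒ (1 − 5/12z)y_{n+1} = (1 + 7/12z)y_n
  so R(z) = (1 + 7/12z)/(1 − 5/12z).

Need |R(x)|<1, x<0.
x=-0.56: |R|=0.5459
R=−1: 1+7/12x = −1+5/12x ⇒ -1/6x=2 ⇒ x=2/(-1/6)=-12.0000
Confirm numerically:
  x=-11.212: |R|=0.97684 <1
  x=-10.780: |R|=0.96297 <1
  x=-5.088: |R|=0.63077 <1
  x=-12.389: |R|=1.01052 >1
  x=-12.331: |R|=1.00899 >1
  x=-12.308: |R|=1.00838 >1
Stable set (-12.0000, 0).

(-12.0000, 0).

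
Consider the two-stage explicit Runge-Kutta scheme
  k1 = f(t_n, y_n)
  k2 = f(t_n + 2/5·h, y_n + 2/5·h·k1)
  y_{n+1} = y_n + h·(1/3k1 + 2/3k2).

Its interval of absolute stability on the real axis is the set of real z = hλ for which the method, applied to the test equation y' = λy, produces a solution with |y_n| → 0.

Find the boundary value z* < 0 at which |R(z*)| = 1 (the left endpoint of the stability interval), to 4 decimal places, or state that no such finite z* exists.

Test eqn y'=λy, z=hλ:
  k1=λy_n ⇒ h·k1=z·y_n;  k2=λ(1+2/5z)y_n ⇒ h·k2=z(1+2/5z)y_n
  y_{n+1}/y_n = 1 + 1/3z + 2/3z(1+2/5z) = 1 + z + 4/15z²
  Hence R(z) = 1 + z + 4/15z².

Boundary: |R(x)|=1, x<0.
x=-0.5: |R|=0.5667
R=1: x+4/15x²=0 ⇒ x=−15/4=-3.7500; min R=1−1/(4·4/15)=0.0625>−1
Confirm numerically:
  x=-2.986: |R|=0.39165 <1
  x=-2.013: |R|=0.06758 <1
  x=-1.986: |R|=0.06579 <1
  x=-1.966: |R|=0.06471 <1
  x=-4.237: |R|=1.55025 >1
  x=-4.172: |R|=1.46949 >1
  x=-3.807: |R|=1.05787 >1
Interval (-3.7500, 0).

z* = -3.7500.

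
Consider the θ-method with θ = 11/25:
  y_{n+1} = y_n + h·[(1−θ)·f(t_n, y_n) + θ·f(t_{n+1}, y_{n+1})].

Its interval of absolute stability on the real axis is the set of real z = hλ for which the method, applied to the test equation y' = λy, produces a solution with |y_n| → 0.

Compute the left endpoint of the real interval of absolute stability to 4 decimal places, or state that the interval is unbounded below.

Test eqn y'=λy, z=hλ:
  y_{n+1} = y_n + z·[14/25·y_n + 11/25·y_{n+1}] ⇒ (1 − 11/25z)y_{n+1} = (1 + 14/25z)y_n
  so R(z) = (1 + 14/25z)/(1 − 11/25z).

Find x<0 with |R(x)|<1.
x=-1.34: |R|=0.1570
R=−1: 1+14/25x = −1+11/25x ⇒ -3/25x=2 ⇒ x=2/(-3/25)=-16.6667
Confirm numerically:
  x=-16.588: |R|=0.99886 <1
  x=-13.992: |R|=0.95515 <1
  x=-12.444: |R|=0.92175 <1
  x=-17.148: |R|=1.00676 >1
  x=-17.001: |R|=1.00473 >1
Stable set (-16.6667, 0).

left endpoint -16.6667.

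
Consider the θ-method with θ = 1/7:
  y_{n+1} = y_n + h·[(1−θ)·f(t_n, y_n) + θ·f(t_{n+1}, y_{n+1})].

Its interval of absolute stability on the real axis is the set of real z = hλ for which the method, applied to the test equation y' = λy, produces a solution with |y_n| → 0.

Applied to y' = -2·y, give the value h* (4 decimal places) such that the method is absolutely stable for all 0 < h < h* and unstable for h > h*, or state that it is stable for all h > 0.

(-2.8000,0); λ=-2 ⇒ h* = (14/5)/2 = 1.4000.

On y'=λy, z=hλ:
  y_{n+1} = y_n + z·[6/7·y_n + 1/7·y_{n+1}] ⇒ (1 − 1/7z)y_{n+1} = (1 + 6/7z)y_n
  R(z) = (1 + 6/7z)/(1 − 1/7z).

Find x<0 with |R(x)|<1.
x=-1.79: |R|=0.4255
R=−1: 1+6/7x = −1+1/7x ⇒ -5/7x=2 ⇒ x=2/(-5/7)=-2.8000
Confirm numerically:
  x=-2.114: |R|=0.62366 <1
  x=-1.923: |R|=0.50857 <1
  x=-1.811: |R|=0.43877 <1
  x=-2.949: |R|=1.07488 >1
  x=-2.893: |R|=1.04700 >1
  x=-2.880: |R|=1.04049 >1
Interval (-2.8000, 0).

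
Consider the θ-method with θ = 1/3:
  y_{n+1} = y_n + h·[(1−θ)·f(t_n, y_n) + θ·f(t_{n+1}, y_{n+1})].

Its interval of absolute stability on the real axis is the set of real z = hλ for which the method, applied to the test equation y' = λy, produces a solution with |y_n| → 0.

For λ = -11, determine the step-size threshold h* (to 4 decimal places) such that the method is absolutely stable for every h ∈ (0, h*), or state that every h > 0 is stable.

(-6.0000,0); λ=-11 ⇒ h* = (6)/11 = 0.5455.

On y'=λy, z=hλ:
  y_{n+1} = y_n + z·[2/3·y_n + 1/3·y_{n+1}] ⇒ (1 − 1/3z)y_{n+1} = (1 + 2/3z)y_n
  R(z) = (1 + 2/3z)/(1 − 1/3z).

Solve |R(x)|<1 on ℝ⁻.
x=-1.5: |R|=0.0000
R=−1: 1+2/3x = −1+1/3x ⇒ -1/3x=2 ⇒ x=2/(-1/3)=-6.0000
Confirm numerically:
  x=-5.293: |R|=0.91475 <1
  x=-4.503: |R|=0.80048 <1
  x=-3.785: |R|=0.67354 <1
  x=-2.822: |R|=0.45414 <1
  x=-6.589: |R|=1.06142 >1
  x=-6.547: |R|=1.05730 >1
  x=-6.026: |R|=1.00288 >1
So |R|<1 on (-6.0000, 0).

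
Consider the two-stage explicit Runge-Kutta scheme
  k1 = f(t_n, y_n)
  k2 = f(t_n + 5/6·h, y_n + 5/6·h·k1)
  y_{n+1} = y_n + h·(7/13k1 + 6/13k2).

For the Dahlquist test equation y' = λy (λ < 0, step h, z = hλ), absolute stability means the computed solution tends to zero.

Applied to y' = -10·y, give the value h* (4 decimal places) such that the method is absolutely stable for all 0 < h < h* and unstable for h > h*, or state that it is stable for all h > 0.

On y'=λy, z=hλ:
  k1=λy_n ⇒ h·k1=z·y_n;  k2=λ(1+5/6z)y_n ⇒ h·k2=z(1+5/6z)y_n
  y_{n+1}/y_n = 1 + 7/13z + 6/13z(1+5/6z) = 1 + z + 5/13z²
  Hence R(z) = 1 + z + 5/13z².

Need |R(x)|<1, x<0.
x=-0.39: |R|=0.6685
R=1: x+5/13x²=0 ⇒ x=−13/5=-2.6000; min R=1−1/(4·5/13)=0.3500>−1
Confirm numerically:
  x=-2.205: |R|=0.66501 <1
  x=-1.932: |R|=0.50362 <1
  x=-1.395: |R|=0.35347 <1
  x=-1.232: |R|=0.35178 <1
  x=-2.859: |R|=1.28480 >1
  x=-2.633: |R|=1.03342 >1
So |R|<1 on (-2.6000, 0).

(-2.6000,0); λ=-10 ⇒ h* = (13/5)/10 = 0.2600.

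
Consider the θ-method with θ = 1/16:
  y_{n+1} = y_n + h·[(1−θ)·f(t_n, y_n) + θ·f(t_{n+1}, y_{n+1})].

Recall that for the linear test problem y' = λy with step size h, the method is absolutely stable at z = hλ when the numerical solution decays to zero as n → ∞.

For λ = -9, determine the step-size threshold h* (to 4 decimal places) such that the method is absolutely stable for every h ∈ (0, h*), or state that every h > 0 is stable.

Test eqn y'=λy, z=hλ:
  y_{n+1} = y_n + z·[15/16·y_n + 1/16·y_{n+1}] ⇒ (1 − 1/16z)y_{n+1} = (1 + 15/16z)y_n
  ⇒ R(z) = (1 + 15/16z)/(1 − 1/16z).

Find x<0 with |R(x)|<1.
x=-0.9: |R|=0.1479
R=−1: 1+15/16x = −1+1/16x ⇒ -7/8x=2 ⇒ x=2/(-7/8)=-2.2857
Confirm numerically:
  x=-2.217: |R|=0.94719 <1
  x=-1.941: |R|=0.73101 <1
  x=-1.712: |R|=0.54652 <1
  x=-2.837: |R|=1.40973 >1
  x=-2.444: |R|=1.12015 >1
  x=-2.362: |R|=1.05816 >1
So |R|<1 on (-2.2857, 0).

(-2.2857,0); λ=-9 ⇒ h* = (16/7)/9 = 0.2540.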